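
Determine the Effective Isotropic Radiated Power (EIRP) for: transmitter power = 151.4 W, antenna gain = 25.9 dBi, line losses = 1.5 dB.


Pt = 151.4 W = 21.8013 dBW
EIRP = Pt_dBW + Gt - losses = 21.8013 + 25.9 - 1.5 = 46.2013 dBW

46.2013 dBW


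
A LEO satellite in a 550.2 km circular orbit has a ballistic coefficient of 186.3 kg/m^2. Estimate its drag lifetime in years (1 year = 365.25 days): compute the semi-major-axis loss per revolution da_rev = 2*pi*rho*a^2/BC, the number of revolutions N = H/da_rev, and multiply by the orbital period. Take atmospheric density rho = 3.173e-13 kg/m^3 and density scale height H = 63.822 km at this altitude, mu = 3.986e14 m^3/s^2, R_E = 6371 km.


a = R_E + alt = 6921.2000 km = 6.9212e+06 m
da_rev = 2*pi*rho*a^2/BC = 2*pi*3.173e-13*(6.9212e+06)^2/186.3 = 0.51262512 m per revolution
N = H/da_rev = 63822.0000 m / 0.51262512 m = 124500.3367 revolutions
P = 2*pi*sqrt(a^3/mu) = 5730.3786 s
lifetime = N*P = 124500.3367 * 5730.3786 = 7.1343407e+08 s = 8257.3388 days
years = 8257.3388 / 365.25 = 22.6074 years

22.6074 years


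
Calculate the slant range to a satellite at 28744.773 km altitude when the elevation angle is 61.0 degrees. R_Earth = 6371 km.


h = 28744.773 km, el = 61.0 deg
d = -R_E*sin(el) + sqrt((R_E*sin(el))^2 + 2*R_E*h + h^2)
d = -6371.0000*sin(1.0647) + sqrt((6371.0000*0.8746197)^2 + 2*6371.0000*28744.773 + 28744.773^2)
d = 29407.4678 km

29407.4678 km


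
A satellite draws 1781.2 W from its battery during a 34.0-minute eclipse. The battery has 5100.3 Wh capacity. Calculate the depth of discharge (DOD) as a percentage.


E_used = P * t / 60 = 1781.2 * 34.0 / 60 = 1009.3467 Wh
DOD = E_used / E_total * 100 = 1009.3467 / 5100.3 * 100
DOD = 19.7899 %

19.7899 %


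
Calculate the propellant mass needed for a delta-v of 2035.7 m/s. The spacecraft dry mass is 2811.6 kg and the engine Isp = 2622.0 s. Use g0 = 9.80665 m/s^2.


ve = Isp * g0 = 2622.0 * 9.80665 = 25713.036300 m/s
mass ratio = exp(dv/ve) = exp(2035.7/25713.036300) = 1.08238827
m_prop = m_dry * (mr - 1) = 2811.6 * (1.08238827 - 1)
m_prop = 231.6429 kg

231.6429 kg


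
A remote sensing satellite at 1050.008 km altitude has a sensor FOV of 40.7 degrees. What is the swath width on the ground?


FOV = 40.7 deg = 0.710349 rad
swath = 2 * alt * tan(FOV/2) = 2 * 1050.008 * tan(0.3551745)
swath = 2 * 1050.008 * 0.3709036
swath = 778.9036 km

778.9036 km


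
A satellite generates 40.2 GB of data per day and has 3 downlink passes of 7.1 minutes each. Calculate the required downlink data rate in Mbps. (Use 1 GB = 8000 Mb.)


total contact time = 3 * 7.1 * 60 = 1278.0000 s
data = 40.2 GB = 321600.0000 Mb
rate = 321600.0000 / 1278.0000 = 251.6432 Mbps

251.6432 Mbps


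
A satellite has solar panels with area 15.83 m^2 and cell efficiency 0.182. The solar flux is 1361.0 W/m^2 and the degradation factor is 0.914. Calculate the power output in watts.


P = area * eta * S * degradation
P = 15.83 * 0.182 * 1361.0 * 0.914
P = 3583.9061 W

3583.9061 W


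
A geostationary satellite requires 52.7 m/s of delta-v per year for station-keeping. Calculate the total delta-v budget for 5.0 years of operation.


dV = rate * years = 52.7 * 5.0
dV = 263.5000 m/s

263.5000 m/s


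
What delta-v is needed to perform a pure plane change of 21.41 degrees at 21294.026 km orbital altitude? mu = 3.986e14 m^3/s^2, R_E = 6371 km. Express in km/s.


r = 27665.0260 km = 2.7665026e+07 m
V = sqrt(mu/r) = 3795.7981 m/s
di = 21.41 deg = 0.373675 rad
dV = 2*V*sin(di/2) = 2*3795.7981*sin(0.1868375)
dV = 1410.1569 m/s = 1.4102 km/s

1.4102 km/s


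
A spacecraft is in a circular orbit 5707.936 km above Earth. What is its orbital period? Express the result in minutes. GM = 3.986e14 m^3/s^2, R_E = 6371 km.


r = 12078.9360 km = 1.2078936e+07 m
T = 2*pi*sqrt(r^3/mu) = 2*pi*sqrt(1.7623252e+21 / 3.986e14)
T = 13211.5643 s = 220.1927 min

220.1927 minutes


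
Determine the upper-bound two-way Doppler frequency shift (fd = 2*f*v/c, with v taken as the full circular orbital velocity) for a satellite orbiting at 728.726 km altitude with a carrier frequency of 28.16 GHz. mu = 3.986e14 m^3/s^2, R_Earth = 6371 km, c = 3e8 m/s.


r = 7.099726e+06 m
v = sqrt(mu/r) = 7492.8641 m/s (worst-case radial velocity)
f = 28.16 GHz = 2.816e+10 Hz
fd = 2*f*v/c = 2*2.816e+10*7492.8641/3.0e+08
fd = 1.4066603e+06 Hz

1.4067e+06 Hz


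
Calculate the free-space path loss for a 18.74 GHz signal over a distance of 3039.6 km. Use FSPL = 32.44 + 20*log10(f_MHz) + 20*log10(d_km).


f = 18.74 GHz = 18740.0000 MHz
d = 3039.6 km
FSPL = 32.44 + 20*log10(18740.0000) + 20*log10(3039.6)
FSPL = 32.44 + 85.4554 + 69.6563
FSPL = 187.5517 dB

187.5517 dB


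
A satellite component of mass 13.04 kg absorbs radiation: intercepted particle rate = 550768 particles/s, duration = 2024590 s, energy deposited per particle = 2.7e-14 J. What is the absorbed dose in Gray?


Total energy deposited = rate * time * E_per
  = 550768 * 2024590 * 2.7e-14 = 0.03010714 J
Dose = E_total / mass = 0.03010714 / 13.04
Dose = 0.00230883 Gy

0.0023 Gy


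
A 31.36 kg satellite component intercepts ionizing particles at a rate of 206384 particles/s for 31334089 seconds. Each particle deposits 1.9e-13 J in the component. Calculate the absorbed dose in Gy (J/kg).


Total energy deposited = rate * time * E_per
  = 206384 * 31334089 * 1.9e-13 = 1.2287 J
Dose = E_total / mass = 1.2287 / 31.36
Dose = 0.03918056 Gy

0.0392 Gy


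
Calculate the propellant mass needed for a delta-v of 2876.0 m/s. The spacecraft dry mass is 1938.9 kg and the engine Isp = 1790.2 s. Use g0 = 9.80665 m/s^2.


ve = Isp * g0 = 1790.2 * 9.80665 = 17555.864830 m/s
mass ratio = exp(dv/ve) = exp(2876.0/17555.864830) = 1.17800214
m_prop = m_dry * (mr - 1) = 1938.9 * (1.17800214 - 1)
m_prop = 345.1283 kg

345.1283 kg


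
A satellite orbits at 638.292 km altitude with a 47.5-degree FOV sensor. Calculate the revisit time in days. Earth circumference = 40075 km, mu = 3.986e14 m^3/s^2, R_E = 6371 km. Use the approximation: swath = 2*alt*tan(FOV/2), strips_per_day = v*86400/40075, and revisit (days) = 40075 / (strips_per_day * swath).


swath = 2*638.292*tan(0.4145157) = 561.7104 km
v = sqrt(mu/r) = 7541.0457 m/s = 7.5410 km/s
strips/day = v*86400/40075 = 7.5410*86400/40075 = 16.2582
coverage/day = strips * swath = 16.2582 * 561.7104 = 9132.3858 km
revisit = 40075 / 9132.3858 = 4.3882 days

4.3882 days


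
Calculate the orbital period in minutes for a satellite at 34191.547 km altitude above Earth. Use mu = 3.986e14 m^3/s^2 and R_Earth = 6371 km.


r = 40562.5470 km = 4.0562547e+07 m
T = 2*pi*sqrt(r^3/mu) = 2*pi*sqrt(6.6738379e+22 / 3.986e14)
T = 81301.5915 s = 1355.0265 min

1355.0265 minutes


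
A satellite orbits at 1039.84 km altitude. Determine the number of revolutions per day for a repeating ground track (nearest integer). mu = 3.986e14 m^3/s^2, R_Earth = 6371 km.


r = 7.41084e+06 m
T = 2*pi*sqrt(r^3/mu) = 6349.1031 s = 105.8184 min
revs/day = 1440 / 105.8184 = 13.6082
Rounded: 14 revolutions per day

14 revolutions per day


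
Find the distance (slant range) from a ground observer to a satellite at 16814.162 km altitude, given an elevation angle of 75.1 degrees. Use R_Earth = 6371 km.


h = 16814.162 km, el = 75.1 deg
d = -R_E*sin(el) + sqrt((R_E*sin(el))^2 + 2*R_E*h + h^2)
d = -6371.0000*sin(1.3107) + sqrt((6371.0000*0.9663761)^2 + 2*6371.0000*16814.162 + 16814.162^2)
d = 16970.4327 km

16970.4327 km


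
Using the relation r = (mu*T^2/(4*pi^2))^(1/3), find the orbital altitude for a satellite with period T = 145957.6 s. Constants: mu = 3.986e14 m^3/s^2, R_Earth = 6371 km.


T = 145957.6 s
r = (mu*T^2/(4*pi^2))^(1/3) = (3.986e14 * 145957.6^2 / (4*pi^2))^(1/3)
r = 5.9916117e+07 m = 59916.1172 km
alt = r - R_E = 59916.1172 - 6371 = 53545.1172 km

53545.1172 km


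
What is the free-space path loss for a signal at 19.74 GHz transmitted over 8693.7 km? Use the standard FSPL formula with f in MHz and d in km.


f = 19.74 GHz = 19740.0000 MHz
d = 8693.7 km
FSPL = 32.44 + 20*log10(19740.0000) + 20*log10(8693.7)
FSPL = 32.44 + 85.9069 + 78.7841
FSPL = 197.1310 dB

197.1310 dB


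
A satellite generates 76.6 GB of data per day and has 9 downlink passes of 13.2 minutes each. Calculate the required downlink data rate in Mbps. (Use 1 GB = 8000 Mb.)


total contact time = 9 * 13.2 * 60 = 7128.0000 s
data = 76.6 GB = 612800.0000 Mb
rate = 612800.0000 / 7128.0000 = 85.9708 Mbps

85.9708 Mbps


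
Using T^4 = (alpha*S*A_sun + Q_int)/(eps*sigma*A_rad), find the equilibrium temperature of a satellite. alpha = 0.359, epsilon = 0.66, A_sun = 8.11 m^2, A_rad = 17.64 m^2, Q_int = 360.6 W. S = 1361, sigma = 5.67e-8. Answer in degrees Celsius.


Numerator = alpha*S*A_sun + Q_int = 0.359*1361*8.11 + 360.6 = 4323.1379 W
Denominator = eps*sigma*A_rad = 0.66*5.67e-8*17.64 = 6.6012408e-07 W/K^4
T^4 = 6.5489777e+09 K^4
T = 284.4745 K = 11.3245 C

11.3245 degrees Celsius


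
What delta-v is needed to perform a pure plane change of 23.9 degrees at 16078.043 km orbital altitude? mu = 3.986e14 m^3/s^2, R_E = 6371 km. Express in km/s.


r = 22449.0430 km = 2.2449043e+07 m
V = sqrt(mu/r) = 4213.7594 m/s
di = 23.9 deg = 0.4171337 rad
dV = 2*V*sin(di/2) = 2*4213.7594*sin(0.2085668)
dV = 1744.9853 m/s = 1.7450 km/s

1.7450 km/s


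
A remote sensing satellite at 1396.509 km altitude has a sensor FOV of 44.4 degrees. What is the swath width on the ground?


FOV = 44.4 deg = 0.7749262 rad
swath = 2 * alt * tan(FOV/2) = 2 * 1396.509 * tan(0.3874631)
swath = 2 * 1396.509 * 0.4080924
swath = 1139.8095 km

1139.8095 km


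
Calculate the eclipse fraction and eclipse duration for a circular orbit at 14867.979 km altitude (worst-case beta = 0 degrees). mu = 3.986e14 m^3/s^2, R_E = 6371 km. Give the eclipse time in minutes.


r = 21238.9790 km
T = 513.4054 min
Eclipse fraction = arcsin(R_E/r)/pi = arcsin(6371.0000/21238.9790)/pi
= arcsin(0.2999673)/pi = 0.09697579
Eclipse duration = 0.09697579 * 513.4054 = 49.7879 min

49.7879 minutes


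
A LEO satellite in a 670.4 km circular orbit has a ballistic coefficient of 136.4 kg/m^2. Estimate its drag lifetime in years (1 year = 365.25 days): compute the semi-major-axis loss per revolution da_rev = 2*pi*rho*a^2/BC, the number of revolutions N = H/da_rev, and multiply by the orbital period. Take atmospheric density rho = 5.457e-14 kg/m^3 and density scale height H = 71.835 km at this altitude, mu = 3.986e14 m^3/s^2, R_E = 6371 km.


a = R_E + alt = 7041.4000 km = 7.0414e+06 m
da_rev = 2*pi*rho*a^2/BC = 2*pi*5.457e-14*(7.0414e+06)^2/136.4 = 0.124634273 m per revolution
N = H/da_rev = 71835.0000 m / 0.124634273 m = 576366.3433 revolutions
P = 2*pi*sqrt(a^3/mu) = 5880.3035 s
lifetime = N*P = 576366.3433 * 5880.3035 = 3.3892091e+09 s = 39226.9566 days
years = 39226.9566 / 365.25 = 107.3976 years

107.3976 years


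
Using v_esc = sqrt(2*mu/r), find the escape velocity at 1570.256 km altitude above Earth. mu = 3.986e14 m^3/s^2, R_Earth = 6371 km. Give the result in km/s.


r = 6371.0 + 1570.256 = 7941.2560 km = 7.941256e+06 m
v_esc = sqrt(2*mu/r) = sqrt(2*3.986e14 / 7.941256e+06)
v_esc = 10019.3384 m/s = 10.0193 km/s

10.0193 km/s


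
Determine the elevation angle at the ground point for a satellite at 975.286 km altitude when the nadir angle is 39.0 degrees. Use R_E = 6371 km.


r = R_E + alt = 7346.2860 km
Law of sines in the satellite / Earth-center / ground-point triangle:
  sin(nadir)/R_E = sin(90 + el)/r  =>  cos(el) = (r/R_E)*sin(nadir)
cos(el) = (7346.2860 / 6371.0000) * sin(39.0 deg) = 0.7256581
el = arccos(0.7256581) = 43.4764 deg
(Earth-central angle = 90 - nadir - el = 7.5236 deg)

43.4764 degrees


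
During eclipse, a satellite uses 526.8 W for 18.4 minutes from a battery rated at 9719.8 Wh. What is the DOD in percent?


E_used = P * t / 60 = 526.8 * 18.4 / 60 = 161.5520 Wh
DOD = E_used / E_total * 100 = 161.5520 / 9719.8 * 100
DOD = 1.6621 %

1.6621 %


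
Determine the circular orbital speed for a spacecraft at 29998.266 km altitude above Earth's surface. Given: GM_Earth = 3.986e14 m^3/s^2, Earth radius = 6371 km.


r = R_E + alt = 6371.0 + 29998.266 = 36369.2660 km = 3.6369266e+07 m
v = sqrt(mu/r) = sqrt(3.986e14 / 3.6369266e+07) = 3310.5594 m/s = 3.3106 km/s

3.3106 km/s


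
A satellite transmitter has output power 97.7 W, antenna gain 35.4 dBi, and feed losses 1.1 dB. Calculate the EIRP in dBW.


Pt = 97.7 W = 19.8989 dBW
EIRP = Pt_dBW + Gt - losses = 19.8989 + 35.4 - 1.1 = 54.1989 dBW

54.1989 dBW


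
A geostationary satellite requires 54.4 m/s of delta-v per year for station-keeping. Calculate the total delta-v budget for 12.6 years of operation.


dV = rate * years = 54.4 * 12.6
dV = 685.4400 m/s

685.4400 m/s


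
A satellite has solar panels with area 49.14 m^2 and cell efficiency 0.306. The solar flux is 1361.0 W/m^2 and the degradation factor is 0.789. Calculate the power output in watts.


P = area * eta * S * degradation
P = 49.14 * 0.306 * 1361.0 * 0.789
P = 16146.9949 W

16146.9949 W


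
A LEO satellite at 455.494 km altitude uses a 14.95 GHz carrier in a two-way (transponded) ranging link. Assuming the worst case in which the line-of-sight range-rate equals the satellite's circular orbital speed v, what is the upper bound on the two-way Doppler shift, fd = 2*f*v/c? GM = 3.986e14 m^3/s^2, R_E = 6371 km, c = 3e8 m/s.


r = 6.826494e+06 m
v = sqrt(mu/r) = 7641.3447 m/s (worst-case radial velocity)
f = 14.95 GHz = 1.495e+10 Hz
fd = 2*f*v/c = 2*1.495e+10*7641.3447/3.0e+08
fd = 761587.3545 Hz

761587.3545 Hz


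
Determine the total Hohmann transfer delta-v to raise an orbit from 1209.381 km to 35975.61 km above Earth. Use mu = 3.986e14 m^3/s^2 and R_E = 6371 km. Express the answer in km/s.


r1 = 7580.3810 km = 7.580381e+06 m
r2 = 42346.6100 km = 4.234661e+07 m
dv1 = sqrt(mu/r1)*(sqrt(2*r2/(r1+r2)) - 1) = 2193.0959 m/s
dv2 = sqrt(mu/r2)*(1 - sqrt(2*r1/(r1+r2))) = 1377.3841 m/s
total dv = |dv1| + |dv2| = 2193.0959 + 1377.3841 = 3570.4800 m/s = 3.5705 km/s

3.5705 km/s


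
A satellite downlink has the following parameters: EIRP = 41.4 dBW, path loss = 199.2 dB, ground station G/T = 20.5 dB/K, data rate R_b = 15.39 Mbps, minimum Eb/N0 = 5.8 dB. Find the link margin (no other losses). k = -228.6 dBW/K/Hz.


C/N0 = EIRP - FSPL + G/T - k = 41.4 - 199.2 + 20.5 - (-228.6)
C/N0 = 91.3000 dB-Hz
R_b = 15.39 Mbps = 1.539e+07 bps -> 10*log10(R_b) = 71.8724 dB-Hz
Eb/N0 = C/N0 - 10*log10(R_b) = 91.3000 - 71.8724 = 19.4276 dB
Margin = Eb/N0 - Eb/N0_req = 19.4276 - 5.8 = 13.6276 dB (link closes)

13.6276 dB


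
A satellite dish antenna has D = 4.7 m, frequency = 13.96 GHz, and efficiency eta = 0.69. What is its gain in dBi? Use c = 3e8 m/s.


lambda = c/f = 3e8 / 1.396e+10 = 0.02148997 m
G = eta*(pi*D/lambda)^2 = 0.69*(pi*4.7/0.02148997)^2
G = 325741.3404 (linear)
G = 10*log10(325741.3404) = 55.1287 dBi

55.1287 dBi


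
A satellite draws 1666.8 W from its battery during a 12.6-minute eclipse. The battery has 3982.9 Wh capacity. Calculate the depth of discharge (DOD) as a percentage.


E_used = P * t / 60 = 1666.8 * 12.6 / 60 = 350.0280 Wh
DOD = E_used / E_total * 100 = 350.0280 / 3982.9 * 100
DOD = 8.7883 %

8.7883 %


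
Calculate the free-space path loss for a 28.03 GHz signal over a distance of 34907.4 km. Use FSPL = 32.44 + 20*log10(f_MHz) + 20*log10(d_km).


f = 28.03 GHz = 28030.0000 MHz
d = 34907.4 km
FSPL = 32.44 + 20*log10(28030.0000) + 20*log10(34907.4)
FSPL = 32.44 + 88.9525 + 90.8584
FSPL = 212.2508 dB

212.2508 dB


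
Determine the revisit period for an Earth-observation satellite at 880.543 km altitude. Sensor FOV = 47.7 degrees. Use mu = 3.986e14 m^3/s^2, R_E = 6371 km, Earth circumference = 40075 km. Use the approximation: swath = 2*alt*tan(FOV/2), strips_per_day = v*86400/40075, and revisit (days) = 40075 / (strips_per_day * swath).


swath = 2*880.543*tan(0.416261) = 778.5680 km
v = sqrt(mu/r) = 7414.0145 m/s = 7.4140 km/s
strips/day = v*86400/40075 = 7.4140*86400/40075 = 15.9843
coverage/day = strips * swath = 15.9843 * 778.5680 = 12444.8648 km
revisit = 40075 / 12444.8648 = 3.2202 days

3.2202 days


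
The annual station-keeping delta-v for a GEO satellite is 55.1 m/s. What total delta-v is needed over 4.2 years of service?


dV = rate * years = 55.1 * 4.2
dV = 231.4200 m/s

231.4200 m/s


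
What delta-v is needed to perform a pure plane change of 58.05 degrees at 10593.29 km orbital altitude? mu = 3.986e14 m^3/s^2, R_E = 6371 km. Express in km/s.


r = 16964.2900 km = 1.696429e+07 m
V = sqrt(mu/r) = 4847.3101 m/s
di = 58.05 deg = 1.0132 rad
dV = 2*V*sin(di/2) = 2*4847.3101*sin(0.5065818)
dV = 4703.7444 m/s = 4.7037 km/s

4.7037 km/s


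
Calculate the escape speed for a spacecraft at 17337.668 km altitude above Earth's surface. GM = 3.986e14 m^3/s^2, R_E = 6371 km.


r = 6371.0 + 17337.668 = 23708.6680 km = 2.3708668e+07 m
v_esc = sqrt(2*mu/r) = sqrt(2*3.986e14 / 2.3708668e+07)
v_esc = 5798.6923 m/s = 5.7987 km/s

5.7987 km/s


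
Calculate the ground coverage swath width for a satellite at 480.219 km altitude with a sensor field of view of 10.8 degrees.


FOV = 10.8 deg = 0.1884956 rad
swath = 2 * alt * tan(FOV/2) = 2 * 480.219 * tan(0.09424778)
swath = 2 * 480.219 * 0.09452783
swath = 90.7881 km

90.7881 km


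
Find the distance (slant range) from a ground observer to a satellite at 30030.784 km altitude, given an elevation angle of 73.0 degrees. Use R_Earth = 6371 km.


h = 30030.784 km, el = 73.0 deg
d = -R_E*sin(el) + sqrt((R_E*sin(el))^2 + 2*R_E*h + h^2)
d = -6371.0000*sin(1.2741) + sqrt((6371.0000*0.9563048)^2 + 2*6371.0000*30030.784 + 30030.784^2)
d = 30261.4774 km

30261.4774 km


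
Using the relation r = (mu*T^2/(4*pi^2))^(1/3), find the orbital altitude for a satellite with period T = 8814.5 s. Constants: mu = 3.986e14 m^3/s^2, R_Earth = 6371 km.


T = 8814.5 s
r = (mu*T^2/(4*pi^2))^(1/3) = (3.986e14 * 8814.5^2 / (4*pi^2))^(1/3)
r = 9.2226906e+06 m = 9222.6906 km
alt = r - R_E = 9222.6906 - 6371 = 2851.6906 km

2851.6906 km


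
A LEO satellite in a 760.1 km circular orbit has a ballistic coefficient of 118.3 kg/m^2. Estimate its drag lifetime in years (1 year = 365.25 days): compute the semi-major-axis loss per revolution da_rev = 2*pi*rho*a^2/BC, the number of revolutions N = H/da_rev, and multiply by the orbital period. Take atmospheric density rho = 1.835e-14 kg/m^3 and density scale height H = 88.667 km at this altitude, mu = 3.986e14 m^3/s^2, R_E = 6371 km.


a = R_E + alt = 7131.1000 km = 7.1311e+06 m
da_rev = 2*pi*rho*a^2/BC = 2*pi*1.835e-14*(7.1311e+06)^2/118.3 = 0.0495614776 m per revolution
N = H/da_rev = 88667.0000 m / 0.0495614776 m = 1.7890306e+06 revolutions
P = 2*pi*sqrt(a^3/mu) = 5993.0239 s
lifetime = N*P = 1.7890306e+06 * 5993.0239 = 1.0721703e+10 s = 124093.7868 days
years = 124093.7868 / 365.25 = 339.7503 years

339.7503 years


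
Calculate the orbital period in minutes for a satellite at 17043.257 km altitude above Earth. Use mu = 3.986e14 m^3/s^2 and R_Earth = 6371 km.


r = 23414.2570 km = 2.3414257e+07 m
T = 2*pi*sqrt(r^3/mu) = 2*pi*sqrt(1.2836338e+22 / 3.986e14)
T = 35655.9320 s = 594.2655 min

594.2655 minutes


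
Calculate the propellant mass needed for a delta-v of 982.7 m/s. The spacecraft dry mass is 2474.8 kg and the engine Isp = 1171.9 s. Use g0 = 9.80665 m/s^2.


ve = Isp * g0 = 1171.9 * 9.80665 = 11492.413135 m/s
mass ratio = exp(dv/ve) = exp(982.7/11492.413135) = 1.08927091
m_prop = m_dry * (mr - 1) = 2474.8 * (1.08927091 - 1)
m_prop = 220.9277 kg

220.9277 kg


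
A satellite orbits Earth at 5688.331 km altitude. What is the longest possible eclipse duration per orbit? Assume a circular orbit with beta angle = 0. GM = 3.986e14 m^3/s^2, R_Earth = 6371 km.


r = 12059.3310 km
T = 219.6569 min
Eclipse fraction = arcsin(R_E/r)/pi = arcsin(6371.0000/12059.3310)/pi
= arcsin(0.5283046)/pi = 0.1771721
Eclipse duration = 0.1771721 * 219.6569 = 38.9171 min

38.9171 minutes


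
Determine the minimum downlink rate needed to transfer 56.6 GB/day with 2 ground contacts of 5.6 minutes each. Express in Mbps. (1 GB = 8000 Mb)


total contact time = 2 * 5.6 * 60 = 672.0000 s
data = 56.6 GB = 452800.0000 Mb
rate = 452800.0000 / 672.0000 = 673.8095 Mbps

673.8095 Mbps


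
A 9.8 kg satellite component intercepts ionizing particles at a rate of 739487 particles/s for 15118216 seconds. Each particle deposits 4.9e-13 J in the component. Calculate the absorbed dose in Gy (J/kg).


Total energy deposited = rate * time * E_per
  = 739487 * 15118216 * 4.9e-13 = 5.4781 J
Dose = E_total / mass = 5.4781 / 9.8
Dose = 0.5589862 Gy

0.5590 Gy


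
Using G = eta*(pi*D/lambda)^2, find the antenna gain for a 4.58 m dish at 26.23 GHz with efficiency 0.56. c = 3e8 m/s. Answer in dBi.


lambda = c/f = 3e8 / 2.623e+10 = 0.01143729 m
G = eta*(pi*D/lambda)^2 = 0.56*(pi*4.58/0.01143729)^2
G = 886283.7777 (linear)
G = 10*log10(886283.7777) = 59.4757 dBi

59.4757 dBi


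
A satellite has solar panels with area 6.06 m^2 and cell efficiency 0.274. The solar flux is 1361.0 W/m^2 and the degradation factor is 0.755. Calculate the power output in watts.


P = area * eta * S * degradation
P = 6.06 * 0.274 * 1361.0 * 0.755
P = 1706.1934 W

1706.1934 W


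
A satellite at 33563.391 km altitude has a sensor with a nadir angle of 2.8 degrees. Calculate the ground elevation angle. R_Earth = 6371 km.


r = R_E + alt = 39934.3910 km
Law of sines in the satellite / Earth-center / ground-point triangle:
  sin(nadir)/R_E = sin(90 + el)/r  =>  cos(el) = (r/R_E)*sin(nadir)
cos(el) = (39934.3910 / 6371.0000) * sin(2.8 deg) = 0.3061977
el = arccos(0.3061977) = 72.1698 deg
(Earth-central angle = 90 - nadir - el = 15.0302 deg)

72.1698 degrees


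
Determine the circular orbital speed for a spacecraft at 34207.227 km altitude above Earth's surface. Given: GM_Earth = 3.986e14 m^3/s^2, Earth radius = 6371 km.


r = R_E + alt = 6371.0 + 34207.227 = 40578.2270 km = 4.0578227e+07 m
v = sqrt(mu/r) = sqrt(3.986e14 / 4.0578227e+07) = 3134.1669 m/s = 3.1342 km/s

3.1342 km/s


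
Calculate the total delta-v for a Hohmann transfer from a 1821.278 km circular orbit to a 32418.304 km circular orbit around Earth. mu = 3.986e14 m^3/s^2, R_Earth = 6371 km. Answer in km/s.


r1 = 8192.2780 km = 8.192278e+06 m
r2 = 38789.3040 km = 3.8789304e+07 m
dv1 = sqrt(mu/r1)*(sqrt(2*r2/(r1+r2)) - 1) = 1988.0596 m/s
dv2 = sqrt(mu/r2)*(1 - sqrt(2*r1/(r1+r2))) = 1312.5567 m/s
total dv = |dv1| + |dv2| = 1988.0596 + 1312.5567 = 3300.6163 m/s = 3.3006 km/s

3.3006 km/s


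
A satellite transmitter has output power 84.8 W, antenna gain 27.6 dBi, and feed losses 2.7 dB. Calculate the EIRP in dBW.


Pt = 84.8 W = 19.2840 dBW
EIRP = Pt_dBW + Gt - losses = 19.2840 + 27.6 - 2.7 = 44.1840 dBW

44.1840 dBW


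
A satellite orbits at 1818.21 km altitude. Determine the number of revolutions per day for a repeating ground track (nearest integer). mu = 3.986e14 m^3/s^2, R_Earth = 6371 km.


r = 8.18921e+06 m
T = 2*pi*sqrt(r^3/mu) = 7375.2073 s = 122.9201 min
revs/day = 1440 / 122.9201 = 11.7149
Rounded: 12 revolutions per day

12 revolutions per day


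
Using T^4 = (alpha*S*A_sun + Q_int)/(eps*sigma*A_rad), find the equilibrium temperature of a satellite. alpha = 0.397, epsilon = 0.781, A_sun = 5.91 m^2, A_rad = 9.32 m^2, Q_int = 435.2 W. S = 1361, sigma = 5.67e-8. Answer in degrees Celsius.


Numerator = alpha*S*A_sun + Q_int = 0.397*1361*5.91 + 435.2 = 3628.4735 W
Denominator = eps*sigma*A_rad = 0.781*5.67e-8*9.32 = 4.1271476e-07 W/K^4
T^4 = 8.791722e+09 K^4
T = 306.2094 K = 33.0594 C

33.0594 degrees Celsius


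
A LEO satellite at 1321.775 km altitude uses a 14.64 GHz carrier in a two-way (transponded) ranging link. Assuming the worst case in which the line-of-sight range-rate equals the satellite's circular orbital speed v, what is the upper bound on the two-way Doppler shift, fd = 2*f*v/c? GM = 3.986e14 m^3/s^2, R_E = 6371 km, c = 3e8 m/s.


r = 7.692775e+06 m
v = sqrt(mu/r) = 7198.2534 m/s (worst-case radial velocity)
f = 14.64 GHz = 1.464e+10 Hz
fd = 2*f*v/c = 2*1.464e+10*7198.2534/3.0e+08
fd = 702549.5334 Hz

702549.5334 Hz


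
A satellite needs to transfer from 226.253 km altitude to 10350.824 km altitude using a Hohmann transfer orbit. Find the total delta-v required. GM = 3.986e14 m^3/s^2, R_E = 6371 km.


r1 = 6597.2530 km = 6.597253e+06 m
r2 = 16721.8240 km = 1.6721824e+07 m
dv1 = sqrt(mu/r1)*(sqrt(2*r2/(r1+r2)) - 1) = 1535.7110 m/s
dv2 = sqrt(mu/r2)*(1 - sqrt(2*r1/(r1+r2))) = 1209.7766 m/s
total dv = |dv1| + |dv2| = 1535.7110 + 1209.7766 = 2745.4876 m/s = 2.7455 km/s

2.7455 km/s


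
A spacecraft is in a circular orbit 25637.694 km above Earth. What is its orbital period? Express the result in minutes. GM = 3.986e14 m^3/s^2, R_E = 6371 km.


r = 32008.6940 km = 3.2008694e+07 m
T = 2*pi*sqrt(r^3/mu) = 2*pi*sqrt(3.2794715e+22 / 3.986e14)
T = 56991.9023 s = 949.8650 min

949.8650 minutes


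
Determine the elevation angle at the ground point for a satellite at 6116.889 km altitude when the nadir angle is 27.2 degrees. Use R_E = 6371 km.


r = R_E + alt = 12487.8890 km
Law of sines in the satellite / Earth-center / ground-point triangle:
  sin(nadir)/R_E = sin(90 + el)/r  =>  cos(el) = (r/R_E)*sin(nadir)
cos(el) = (12487.8890 / 6371.0000) * sin(27.2 deg) = 0.8959642
el = arccos(0.8959642) = 26.3674 deg
(Earth-central angle = 90 - nadir - el = 36.4326 deg)

26.3674 degrees


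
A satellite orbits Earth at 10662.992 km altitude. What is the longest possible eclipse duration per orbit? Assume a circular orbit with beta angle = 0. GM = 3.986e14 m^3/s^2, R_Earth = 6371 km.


r = 17033.9920 km
T = 368.7522 min
Eclipse fraction = arcsin(R_E/r)/pi = arcsin(6371.0000/17033.9920)/pi
= arcsin(0.3740168)/pi = 0.1220198
Eclipse duration = 0.1220198 * 368.7522 = 44.9951 min

44.9951 minutes


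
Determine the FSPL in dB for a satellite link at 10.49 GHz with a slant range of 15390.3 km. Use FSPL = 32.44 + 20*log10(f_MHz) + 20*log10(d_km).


f = 10.49 GHz = 10490.0000 MHz
d = 15390.3 km
FSPL = 32.44 + 20*log10(10490.0000) + 20*log10(15390.3)
FSPL = 32.44 + 80.4155 + 83.7449
FSPL = 196.6005 dB

196.6005 dB


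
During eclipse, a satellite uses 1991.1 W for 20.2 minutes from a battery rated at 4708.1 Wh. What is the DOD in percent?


E_used = P * t / 60 = 1991.1 * 20.2 / 60 = 670.3370 Wh
DOD = E_used / E_total * 100 = 670.3370 / 4708.1 * 100
DOD = 14.2380 %

14.2380 %


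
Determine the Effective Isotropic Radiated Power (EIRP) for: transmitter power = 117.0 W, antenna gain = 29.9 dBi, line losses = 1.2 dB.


Pt = 117.0 W = 20.6819 dBW
EIRP = Pt_dBW + Gt - losses = 20.6819 + 29.9 - 1.2 = 49.3819 dBW

49.3819 dBW


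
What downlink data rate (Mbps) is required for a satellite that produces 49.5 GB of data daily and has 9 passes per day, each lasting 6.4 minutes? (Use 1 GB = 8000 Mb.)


total contact time = 9 * 6.4 * 60 = 3456.0000 s
data = 49.5 GB = 396000.0000 Mb
rate = 396000.0000 / 3456.0000 = 114.5833 Mbps

114.5833 Mbps


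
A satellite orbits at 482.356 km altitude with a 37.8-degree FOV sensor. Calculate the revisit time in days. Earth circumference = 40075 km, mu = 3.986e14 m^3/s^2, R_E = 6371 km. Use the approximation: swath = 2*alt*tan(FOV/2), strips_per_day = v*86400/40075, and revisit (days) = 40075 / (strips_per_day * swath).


swath = 2*482.356*tan(0.3298672) = 330.2947 km
v = sqrt(mu/r) = 7626.3547 m/s = 7.6264 km/s
strips/day = v*86400/40075 = 7.6264*86400/40075 = 16.4421
coverage/day = strips * swath = 16.4421 * 330.2947 = 5430.7383 km
revisit = 40075 / 5430.7383 = 7.3793 days

7.3793 days


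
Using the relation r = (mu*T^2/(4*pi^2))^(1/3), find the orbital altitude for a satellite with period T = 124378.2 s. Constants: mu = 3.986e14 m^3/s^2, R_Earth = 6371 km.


T = 124378.2 s
r = (mu*T^2/(4*pi^2))^(1/3) = (3.986e14 * 124378.2^2 / (4*pi^2))^(1/3)
r = 5.3854504e+07 m = 53854.5041 km
alt = r - R_E = 53854.5041 - 6371 = 47483.5041 km

47483.5041 km


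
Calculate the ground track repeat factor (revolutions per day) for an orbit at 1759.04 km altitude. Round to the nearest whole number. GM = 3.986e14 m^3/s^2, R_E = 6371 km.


r = 8.13004e+06 m
T = 2*pi*sqrt(r^3/mu) = 7295.4191 s = 121.5903 min
revs/day = 1440 / 121.5903 = 11.8430
Rounded: 12 revolutions per day

12 revolutions per day


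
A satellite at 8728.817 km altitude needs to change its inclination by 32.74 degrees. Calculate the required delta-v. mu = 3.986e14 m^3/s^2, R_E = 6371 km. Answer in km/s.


r = 15099.8170 km = 1.5099817e+07 m
V = sqrt(mu/r) = 5137.8664 m/s
di = 32.74 deg = 0.5714208 rad
dV = 2*V*sin(di/2) = 2*5137.8664*sin(0.2857104)
dV = 2896.1035 m/s = 2.8961 km/s

2.8961 km/s


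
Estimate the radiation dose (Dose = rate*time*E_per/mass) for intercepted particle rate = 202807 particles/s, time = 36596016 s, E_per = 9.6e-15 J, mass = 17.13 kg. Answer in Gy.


Total energy deposited = rate * time * E_per
  = 202807 * 36596016 * 9.6e-15 = 0.07125051 J
Dose = E_total / mass = 0.07125051 / 17.13
Dose = 0.004159399 Gy

0.0042 Gy


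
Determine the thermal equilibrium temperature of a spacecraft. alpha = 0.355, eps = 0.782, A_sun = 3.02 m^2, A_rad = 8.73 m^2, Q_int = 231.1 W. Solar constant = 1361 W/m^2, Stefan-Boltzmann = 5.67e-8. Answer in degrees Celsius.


Numerator = alpha*S*A_sun + Q_int = 0.355*1361*3.02 + 231.1 = 1690.2281 W
Denominator = eps*sigma*A_rad = 0.782*5.67e-8*8.73 = 3.8708296e-07 W/K^4
T^4 = 4.3665784e+09 K^4
T = 257.0605 K = -16.0895 C

-16.0895 degrees Celsius


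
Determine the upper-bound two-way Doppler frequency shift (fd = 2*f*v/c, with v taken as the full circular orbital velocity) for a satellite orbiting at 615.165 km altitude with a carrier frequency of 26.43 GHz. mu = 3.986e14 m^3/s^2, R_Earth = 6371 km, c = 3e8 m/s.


r = 6.986165e+06 m
v = sqrt(mu/r) = 7553.5173 m/s (worst-case radial velocity)
f = 26.43 GHz = 2.643e+10 Hz
fd = 2*f*v/c = 2*2.643e+10*7553.5173/3.0e+08
fd = 1.3309297e+06 Hz

1.3309e+06 Hz


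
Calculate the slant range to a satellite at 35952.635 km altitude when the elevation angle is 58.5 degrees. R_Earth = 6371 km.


h = 35952.635 km, el = 58.5 deg
d = -R_E*sin(el) + sqrt((R_E*sin(el))^2 + 2*R_E*h + h^2)
d = -6371.0000*sin(1.0210) + sqrt((6371.0000*0.8526402)^2 + 2*6371.0000*35952.635 + 35952.635^2)
d = 36760.3515 km

36760.3515 km


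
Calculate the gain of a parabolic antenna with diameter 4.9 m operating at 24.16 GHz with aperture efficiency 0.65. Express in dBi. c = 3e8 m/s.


lambda = c/f = 3e8 / 2.416e+10 = 0.01241722 m
G = eta*(pi*D/lambda)^2 = 0.65*(pi*4.9/0.01241722)^2
G = 998979.5836 (linear)
G = 10*log10(998979.5836) = 59.9956 dBi

59.9956 dBi


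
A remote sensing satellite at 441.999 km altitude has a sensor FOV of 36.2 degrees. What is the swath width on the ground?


FOV = 36.2 deg = 0.6318092 rad
swath = 2 * alt * tan(FOV/2) = 2 * 441.999 * tan(0.3159046)
swath = 2 * 441.999 * 0.3268504
swath = 288.9351 km

288.9351 km


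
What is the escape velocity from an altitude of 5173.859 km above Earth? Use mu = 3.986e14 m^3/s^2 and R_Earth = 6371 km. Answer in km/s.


r = 6371.0 + 5173.859 = 11544.8590 km = 1.1544859e+07 m
v_esc = sqrt(2*mu/r) = sqrt(2*3.986e14 / 1.1544859e+07)
v_esc = 8309.7762 m/s = 8.3098 km/s

8.3098 km/s


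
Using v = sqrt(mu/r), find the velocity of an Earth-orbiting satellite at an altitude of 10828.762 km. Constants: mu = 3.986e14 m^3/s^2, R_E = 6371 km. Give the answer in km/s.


r = R_E + alt = 6371.0 + 10828.762 = 17199.7620 km = 1.7199762e+07 m
v = sqrt(mu/r) = sqrt(3.986e14 / 1.7199762e+07) = 4814.0149 m/s = 4.8140 km/s

4.8140 km/s


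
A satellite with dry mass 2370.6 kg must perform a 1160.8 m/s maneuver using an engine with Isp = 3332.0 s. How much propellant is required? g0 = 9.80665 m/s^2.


ve = Isp * g0 = 3332.0 * 9.80665 = 32675.757800 m/s
mass ratio = exp(dv/ve) = exp(1160.8/32675.757800) = 1.03616335
m_prop = m_dry * (mr - 1) = 2370.6 * (1.03616335 - 1)
m_prop = 85.7288 kg

85.7288 kg


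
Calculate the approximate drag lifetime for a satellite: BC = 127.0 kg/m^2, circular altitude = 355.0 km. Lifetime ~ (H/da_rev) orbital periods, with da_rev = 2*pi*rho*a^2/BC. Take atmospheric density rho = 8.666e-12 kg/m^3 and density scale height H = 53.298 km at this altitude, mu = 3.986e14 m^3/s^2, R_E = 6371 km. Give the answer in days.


a = R_E + alt = 6726.0000 km = 6.726e+06 m
da_rev = 2*pi*rho*a^2/BC = 2*pi*8.666e-12*(6.726e+06)^2/127.0 = 19.395838 m per revolution
N = H/da_rev = 53298.0000 m / 19.395838 m = 2747.9091 revolutions
P = 2*pi*sqrt(a^3/mu) = 5489.6735 s
lifetime = N*P = 2747.9091 * 5489.6735 = 1.5085124e+07 s = 174.5963 days

174.5963 days


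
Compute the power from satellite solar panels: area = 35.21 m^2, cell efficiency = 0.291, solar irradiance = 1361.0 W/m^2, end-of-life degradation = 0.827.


P = area * eta * S * degradation
P = 35.21 * 0.291 * 1361.0 * 0.827
P = 11532.4784 W

11532.4784 W


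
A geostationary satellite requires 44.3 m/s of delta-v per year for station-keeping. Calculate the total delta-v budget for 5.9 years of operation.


dV = rate * years = 44.3 * 5.9
dV = 261.3700 m/s

261.3700 m/s


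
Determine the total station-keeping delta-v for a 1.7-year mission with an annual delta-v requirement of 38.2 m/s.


dV = rate * years = 38.2 * 1.7
dV = 64.9400 m/s

64.9400 m/s


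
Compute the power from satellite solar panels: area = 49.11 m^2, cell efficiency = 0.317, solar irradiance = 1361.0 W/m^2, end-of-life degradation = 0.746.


P = area * eta * S * degradation
P = 49.11 * 0.317 * 1361.0 * 0.746
P = 15806.1518 W

15806.1518 W


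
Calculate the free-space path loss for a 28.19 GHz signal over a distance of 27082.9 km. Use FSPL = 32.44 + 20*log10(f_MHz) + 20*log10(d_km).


f = 28.19 GHz = 28190.0000 MHz
d = 27082.9 km
FSPL = 32.44 + 20*log10(28190.0000) + 20*log10(27082.9)
FSPL = 32.44 + 89.0019 + 88.6539
FSPL = 210.0958 dB

210.0958 dB


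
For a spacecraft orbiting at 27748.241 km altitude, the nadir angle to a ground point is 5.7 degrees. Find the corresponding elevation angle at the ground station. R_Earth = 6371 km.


r = R_E + alt = 34119.2410 km
Law of sines in the satellite / Earth-center / ground-point triangle:
  sin(nadir)/R_E = sin(90 + el)/r  =>  cos(el) = (r/R_E)*sin(nadir)
cos(el) = (34119.2410 / 6371.0000) * sin(5.7 deg) = 0.5318968
el = arccos(0.5318968) = 57.8663 deg
(Earth-central angle = 90 - nadir - el = 26.4337 deg)

57.8663 degrees


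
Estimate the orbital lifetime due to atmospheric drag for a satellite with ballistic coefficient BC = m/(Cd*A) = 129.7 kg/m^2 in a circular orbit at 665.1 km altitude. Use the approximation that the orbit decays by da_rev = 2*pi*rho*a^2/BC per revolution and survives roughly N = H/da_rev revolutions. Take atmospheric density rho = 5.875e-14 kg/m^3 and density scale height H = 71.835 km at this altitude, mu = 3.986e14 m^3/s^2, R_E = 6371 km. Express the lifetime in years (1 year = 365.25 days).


a = R_E + alt = 7036.1000 km = 7.0361e+06 m
da_rev = 2*pi*rho*a^2/BC = 2*pi*5.875e-14*(7.0361e+06)^2/129.7 = 0.140900252 m per revolution
N = H/da_rev = 71835.0000 m / 0.140900252 m = 509828.7549 revolutions
P = 2*pi*sqrt(a^3/mu) = 5873.6657 s
lifetime = N*P = 509828.7549 * 5873.6657 = 2.9945637e+09 s = 34659.3018 days
years = 34659.3018 / 365.25 = 94.8920 years

94.8920 years


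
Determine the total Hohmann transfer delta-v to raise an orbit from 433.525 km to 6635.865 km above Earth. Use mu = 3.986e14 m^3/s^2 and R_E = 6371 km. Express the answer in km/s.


r1 = 6804.5250 km = 6.804525e+06 m
r2 = 13006.8650 km = 1.3006865e+07 m
dv1 = sqrt(mu/r1)*(sqrt(2*r2/(r1+r2)) - 1) = 1116.6123 m/s
dv2 = sqrt(mu/r2)*(1 - sqrt(2*r1/(r1+r2))) = 947.6625 m/s
total dv = |dv1| + |dv2| = 1116.6123 + 947.6625 = 2064.2749 m/s = 2.0643 km/s

2.0643 km/s


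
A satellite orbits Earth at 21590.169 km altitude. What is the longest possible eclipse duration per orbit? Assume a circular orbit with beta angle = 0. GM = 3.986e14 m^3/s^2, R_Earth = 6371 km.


r = 27961.1690 km
T = 775.5199 min
Eclipse fraction = arcsin(R_E/r)/pi = arcsin(6371.0000/27961.1690)/pi
= arcsin(0.2278517)/pi = 0.07317014
Eclipse duration = 0.07317014 * 775.5199 = 56.7449 min

56.7449 minutes


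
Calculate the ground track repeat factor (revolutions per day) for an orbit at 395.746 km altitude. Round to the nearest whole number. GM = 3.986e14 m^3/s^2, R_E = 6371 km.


r = 6.766746e+06 m
T = 2*pi*sqrt(r^3/mu) = 5539.6335 s = 92.3272 min
revs/day = 1440 / 92.3272 = 15.5967
Rounded: 16 revolutions per day

16 revolutions per day


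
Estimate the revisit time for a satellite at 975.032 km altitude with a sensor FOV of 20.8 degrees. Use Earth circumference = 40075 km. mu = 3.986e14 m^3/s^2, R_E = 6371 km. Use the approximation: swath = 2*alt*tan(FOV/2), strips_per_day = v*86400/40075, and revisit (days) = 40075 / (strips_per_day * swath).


swath = 2*975.032*tan(0.1815142) = 357.9037 km
v = sqrt(mu/r) = 7366.1785 m/s = 7.3662 km/s
strips/day = v*86400/40075 = 7.3662*86400/40075 = 15.8812
coverage/day = strips * swath = 15.8812 * 357.9037 = 5683.9292 km
revisit = 40075 / 5683.9292 = 7.0506 days

7.0506 days


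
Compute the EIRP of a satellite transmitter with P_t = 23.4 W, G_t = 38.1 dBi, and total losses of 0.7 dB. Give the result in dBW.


Pt = 23.4 W = 13.6922 dBW
EIRP = Pt_dBW + Gt - losses = 13.6922 + 38.1 - 0.7 = 51.0922 dBW

51.0922 dBW


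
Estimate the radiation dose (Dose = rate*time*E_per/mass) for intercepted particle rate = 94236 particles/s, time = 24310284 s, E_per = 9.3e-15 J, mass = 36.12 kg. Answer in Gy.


Total energy deposited = rate * time * E_per
  = 94236 * 24310284 * 9.3e-15 = 0.02130541 J
Dose = E_total / mass = 0.02130541 / 36.12
Dose = 5.8985068e-04 Gy

5.8985e-04 Gy


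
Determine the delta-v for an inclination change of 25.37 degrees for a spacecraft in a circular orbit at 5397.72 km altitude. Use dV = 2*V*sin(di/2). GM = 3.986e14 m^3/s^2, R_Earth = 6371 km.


r = 11768.7200 km = 1.176872e+07 m
V = sqrt(mu/r) = 5819.7460 m/s
di = 25.37 deg = 0.44279 rad
dV = 2*V*sin(di/2) = 2*5819.7460*sin(0.221395)
dV = 2555.9254 m/s = 2.5559 km/s

2.5559 km/s


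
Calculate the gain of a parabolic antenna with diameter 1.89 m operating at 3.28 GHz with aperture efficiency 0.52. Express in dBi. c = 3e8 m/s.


lambda = c/f = 3e8 / 3.28e+09 = 0.09146341 m
G = eta*(pi*D/lambda)^2 = 0.52*(pi*1.89/0.09146341)^2
G = 2191.4516 (linear)
G = 10*log10(2191.4516) = 33.4073 dBi

33.4073 dBi


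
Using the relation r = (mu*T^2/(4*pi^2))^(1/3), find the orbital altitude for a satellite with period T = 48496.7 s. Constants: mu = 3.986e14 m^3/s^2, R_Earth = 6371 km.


T = 48496.7 s
r = (mu*T^2/(4*pi^2))^(1/3) = (3.986e14 * 48496.7^2 / (4*pi^2))^(1/3)
r = 2.8743125e+07 m = 28743.1246 km
alt = r - R_E = 28743.1246 - 6371 = 22372.1246 km

22372.1246 km


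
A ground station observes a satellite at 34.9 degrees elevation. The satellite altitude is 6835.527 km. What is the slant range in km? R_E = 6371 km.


h = 6835.527 km, el = 34.9 deg
d = -R_E*sin(el) + sqrt((R_E*sin(el))^2 + 2*R_E*h + h^2)
d = -6371.0000*sin(0.6091199) + sqrt((6371.0000*0.5721459)^2 + 2*6371.0000*6835.527 + 6835.527^2)
d = 8483.7403 km

8483.7403 km


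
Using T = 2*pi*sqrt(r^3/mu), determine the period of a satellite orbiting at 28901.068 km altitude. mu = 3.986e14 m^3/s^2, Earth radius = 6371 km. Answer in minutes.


r = 35272.0680 km = 3.5272068e+07 m
T = 2*pi*sqrt(r^3/mu) = 2*pi*sqrt(4.3882642e+22 / 3.986e14)
T = 65926.1335 s = 1098.7689 min

1098.7689 minutes


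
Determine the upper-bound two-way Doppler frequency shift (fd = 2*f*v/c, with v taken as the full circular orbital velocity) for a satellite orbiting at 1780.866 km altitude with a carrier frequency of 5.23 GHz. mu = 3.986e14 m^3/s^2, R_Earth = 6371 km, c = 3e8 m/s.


r = 8.151866e+06 m
v = sqrt(mu/r) = 6992.6233 m/s (worst-case radial velocity)
f = 5.23 GHz = 5.23e+09 Hz
fd = 2*f*v/c = 2*5.23e+09*6992.6233/3.0e+08
fd = 243809.4647 Hz

243809.4647 Hz
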